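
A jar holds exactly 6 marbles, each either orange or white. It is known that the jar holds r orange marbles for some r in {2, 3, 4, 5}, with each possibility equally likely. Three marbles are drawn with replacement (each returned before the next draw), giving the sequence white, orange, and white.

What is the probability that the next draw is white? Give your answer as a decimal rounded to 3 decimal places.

Under each hypothesis, the probability of the observed sequence is: P(data | r = 2) = (4/6)(2/6)(4/6) = 4/27; P(data | r = 3) = (3/6)(3/6)(3/6) = 1/8; P(data | r = 4) = (2/6)(4/6)(2/6) = 2/27; P(data | r = 5) = (1/6)(5/6)(1/6) = 5/216.
The prior-weighted likelihoods are 1/4 · 4/27 = 1/27, 1/4 · 1/8 = 1/32, 1/4 · 2/27 = 1/54, 1/4 · 5/216 = 5/864; summing to 5/54.
The posterior is then P(r = 2 | data) = 2/5, P(r = 3 | data) = 27/80, P(r = 4 | data) = 1/5, P(r = 5 | data) = 1/16.
So P(white next | data) = Σ P(white next | H) P(H | data) = (2/3)(2/5) + (1/2)(27/80) + (1/3)(1/5) + (1/6)(1/16) = 41/80.

0.513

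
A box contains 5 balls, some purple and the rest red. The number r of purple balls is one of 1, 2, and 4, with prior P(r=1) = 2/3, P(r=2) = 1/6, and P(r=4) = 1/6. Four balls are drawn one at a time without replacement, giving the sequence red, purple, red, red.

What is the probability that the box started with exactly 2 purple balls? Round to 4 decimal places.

The likelihood of the observed sequence under each hypothesis: P(data | r = 1) = (4/5)(1/4)(3/3)(2/2) = 1/5; P(data | r = 2) = (3/5)(2/4)(2/3)(1/2) = 1/10; P(data | r = 4) = (1/5)(4/4)(0/3) = 0.
The prior-weighted likelihoods are 2/3 · 1/5 = 2/15, 1/6 · 1/10 = 1/60, 1/6 · 0 = 0; with total 3/20.
Therefore the posterior P(r = 2 | data) = (1/60) / (3/20) = 1/9.

0.1111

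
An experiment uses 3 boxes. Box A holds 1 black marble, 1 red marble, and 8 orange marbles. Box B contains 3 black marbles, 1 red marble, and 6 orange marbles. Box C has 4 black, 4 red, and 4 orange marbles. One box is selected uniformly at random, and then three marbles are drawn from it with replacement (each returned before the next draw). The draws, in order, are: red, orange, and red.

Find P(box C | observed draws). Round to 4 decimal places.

Under each hypothesis, the probability of the observed sequence is: P(data | box A) = (1/10)(8/10)(1/10) = 0.008; P(data | box B) = (1/10)(6/10)(1/10) = 0.006; P(data | box C) = (4/12)(4/12)(4/12) = 0.037037.
Multiplying each by its prior: 1/3 · 0.008 = 0.0026667, 1/3 · 0.006 = 0.002, 1/3 · 0.037037 = 0.012346; these sum to 0.017012.
Hence P(box C | data) = (0.012346) / (0.017012) = 0.72569.

0.7257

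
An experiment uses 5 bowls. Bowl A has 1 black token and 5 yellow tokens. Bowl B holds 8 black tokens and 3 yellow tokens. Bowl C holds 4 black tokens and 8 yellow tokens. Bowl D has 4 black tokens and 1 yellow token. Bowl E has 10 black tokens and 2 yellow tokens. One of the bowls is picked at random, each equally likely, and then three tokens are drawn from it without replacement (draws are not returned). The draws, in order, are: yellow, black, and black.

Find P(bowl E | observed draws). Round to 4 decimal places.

The likelihood of the observed sequence under each hypothesis: P(data | bowl A) = (5/6)(1/5)(0/4) = 0; P(data | bowl B) = (3/11)(8/10)(7/9) = 0.1697; P(data | bowl C) = (8/12)(4/11)(3/10) = 0.072727; P(data | bowl D) = (1/5)(4/4)(3/3) = 0.2; P(data | bowl E) = (2/12)(10/11)(9/10) = 0.13636.
Weighting by the prior gives 1/5 · 0 = 0, 1/5 · 0.1697 = 0.033939, 1/5 · 0.072727 = 0.014545, 1/5 · 0.2 = 0.04, 1/5 · 0.13636 = 0.027273; with total 0.11576.
So P(bowl E | data) = (0.027273) / (0.11576) = 0.2356.

0.2356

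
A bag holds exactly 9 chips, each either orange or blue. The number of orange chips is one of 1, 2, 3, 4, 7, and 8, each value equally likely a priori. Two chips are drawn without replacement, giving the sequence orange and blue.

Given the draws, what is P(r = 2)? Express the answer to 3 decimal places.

0.171

Under each hypothesis, the probability of the observed sequence is: P(data | r = 1) = (1/9)(8/8) = 1/9; P(data | r = 2) = (2/9)(7/8) = 7/36; P(data | r = 3) = (3/9)(6/8) = 1/4; P(data | r = 4) = (4/9)(5/8) = 5/18; P(data | r = 7) = (7/9)(2/8) = 7/36; P(data | r = 8) = (8/9)(1/8) = 1/9.
Weighting by the prior gives 1/6 · 1/9 = 1/54, 1/6 · 7/36 = 7/216, 1/6 · 1/4 = 1/24, 1/6 · 5/18 = 5/108, 1/6 · 7/36 = 7/216, 1/6 · 1/9 = 1/54; summing to 41/216.
Therefore the posterior P(r = 2 | data) = (7/216) / (41/216) = 7/41.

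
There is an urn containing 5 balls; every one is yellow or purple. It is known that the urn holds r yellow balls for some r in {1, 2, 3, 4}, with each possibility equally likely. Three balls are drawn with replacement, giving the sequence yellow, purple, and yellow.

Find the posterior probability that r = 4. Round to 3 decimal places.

The likelihood of the observed sequence under each hypothesis: P(data | r = 1) = (1/5)(4/5)(1/5) = 4/125; P(data | r = 2) = (2/5)(3/5)(2/5) = 12/125; P(data | r = 3) = (3/5)(2/5)(3/5) = 18/125; P(data | r = 4) = (4/5)(1/5)(4/5) = 16/125.
Multiplying each by its prior: 1/4 · 4/125 = 1/125, 1/4 · 12/125 = 3/125, 1/4 · 18/125 = 9/250, 1/4 · 16/125 = 4/125; these sum to 1/10.
Hence P(r = 4 | data) = (4/125) / (1/10) = 8/25.

0.320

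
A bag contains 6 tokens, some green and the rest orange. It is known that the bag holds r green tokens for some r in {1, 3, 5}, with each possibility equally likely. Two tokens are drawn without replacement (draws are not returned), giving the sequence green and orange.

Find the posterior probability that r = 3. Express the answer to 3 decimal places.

Under each hypothesis, the probability of the observed sequence is: P(data | r = 1) = (1/6)(5/5) = 1/6; P(data | r = 3) = (3/6)(3/5) = 3/10; P(data | r = 5) = (5/6)(1/5) = 1/6.
Weighting by the prior gives 1/3 · 1/6 = 1/18, 1/3 · 3/10 = 1/10, 1/3 · 1/6 = 1/18; summing to 19/90.
Hence P(r = 3 | data) = (1/10) / (19/90) = 9/19.

0.474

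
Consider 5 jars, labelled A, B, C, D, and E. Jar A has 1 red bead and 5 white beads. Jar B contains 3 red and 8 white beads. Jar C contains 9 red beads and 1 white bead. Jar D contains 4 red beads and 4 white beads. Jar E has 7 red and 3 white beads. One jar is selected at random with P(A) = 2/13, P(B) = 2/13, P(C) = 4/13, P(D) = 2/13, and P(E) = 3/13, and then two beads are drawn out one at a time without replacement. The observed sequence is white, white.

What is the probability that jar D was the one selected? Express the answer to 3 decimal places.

Compute the likelihood of the observed sequence for each case: P(data | jar A) = (5/6)(4/5) = 0.66667; P(data | jar B) = (8/11)(7/10) = 0.50909; P(data | jar C) = (1/10)(0/9) = 0; P(data | jar D) = (4/8)(3/7) = 0.21429; P(data | jar E) = (3/10)(2/9) = 0.066667.
Weighting by the prior gives 2/13 · 0.66667 = 0.10256, 2/13 · 0.50909 = 0.078322, 4/13 · 0 = 0, 2/13 · 0.21429 = 0.032967, 3/13 · 0.066667 = 0.015385; with total 0.22924.
By Bayes' rule, P(jar D | data) = (0.032967) / (0.22924) = 0.14381.

0.144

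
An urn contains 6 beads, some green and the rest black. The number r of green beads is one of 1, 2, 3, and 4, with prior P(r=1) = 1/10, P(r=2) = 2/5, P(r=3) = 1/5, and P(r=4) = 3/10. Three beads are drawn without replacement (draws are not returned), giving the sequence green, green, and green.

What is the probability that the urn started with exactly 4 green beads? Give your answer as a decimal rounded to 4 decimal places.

Under each hypothesis, the probability of the observed sequence is: P(data | r = 1) = (1/6)(0/5) = 0; P(data | r = 2) = (2/6)(1/5)(0/4) = 0; P(data | r = 3) = (3/6)(2/5)(1/4) = 1/20; P(data | r = 4) = (4/6)(3/5)(2/4) = 1/5.
Weighting by the prior gives 1/10 · 0 = 0, 2/5 · 0 = 0, 1/5 · 1/20 = 1/100, 3/10 · 1/5 = 3/50; summing to 7/100.
By Bayes' rule, P(r = 4 | data) = (3/50) / (7/100) = 6/7.

0.8571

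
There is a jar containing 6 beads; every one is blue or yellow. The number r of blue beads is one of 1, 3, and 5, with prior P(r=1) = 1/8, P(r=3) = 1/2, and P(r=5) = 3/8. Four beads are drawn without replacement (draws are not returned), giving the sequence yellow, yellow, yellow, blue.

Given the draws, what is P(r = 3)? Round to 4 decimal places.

The likelihood of the observed sequence under each hypothesis: P(data | r = 1) = (5/6)(4/5)(3/4)(1/3) = 1/6; P(data | r = 3) = (3/6)(2/5)(1/4)(3/3) = 1/20; P(data | r = 5) = (1/6)(0/5) = 0.
Multiplying each by its prior: 1/8 · 1/6 = 1/48, 1/2 · 1/20 = 1/40, 3/8 · 0 = 0; summing to 11/240.
Therefore the posterior P(r = 3 | data) = (1/40) / (11/240) = 6/11.

0.5455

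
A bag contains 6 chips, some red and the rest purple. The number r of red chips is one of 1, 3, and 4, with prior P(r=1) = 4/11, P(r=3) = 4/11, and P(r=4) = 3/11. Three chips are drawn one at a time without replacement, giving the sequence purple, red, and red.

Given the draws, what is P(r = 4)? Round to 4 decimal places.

The likelihood of the observed sequence under each hypothesis: P(data | r = 1) = (5/6)(1/5)(0/4) = 0; P(data | r = 3) = (3/6)(3/5)(2/4) = 3/20; P(data | r = 4) = (2/6)(4/5)(3/4) = 1/5.
Multiplying each by its prior: 4/11 · 0 = 0, 4/11 · 3/20 = 3/55, 3/11 · 1/5 = 3/55; summing to 6/55.
Hence P(r = 4 | data) = (3/55) / (6/55) = 1/2.

0.5000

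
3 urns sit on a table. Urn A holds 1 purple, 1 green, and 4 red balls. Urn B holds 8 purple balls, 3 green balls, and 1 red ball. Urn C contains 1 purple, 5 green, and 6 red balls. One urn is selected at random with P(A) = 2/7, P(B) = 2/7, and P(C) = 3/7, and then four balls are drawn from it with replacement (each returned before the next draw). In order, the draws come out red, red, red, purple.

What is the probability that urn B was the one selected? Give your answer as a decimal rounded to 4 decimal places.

For each hypothesis, P(data | H) works out to: P(data | urn A) = (4/6)(4/6)(4/6)(1/6) = 0.049383; P(data | urn B) = (1/12)(1/12)(1/12)(8/12) = 0.0003858; P(data | urn C) = (6/12)(6/12)(6/12)(1/12) = 0.010417.
The prior-weighted likelihoods are 2/7 · 0.049383 = 0.014109, 2/7 · 0.0003858 = 0.00011023, 3/7 · 0.010417 = 0.0044643; with total 0.018684.
By Bayes' rule, P(urn B | data) = (0.00011023) / (0.018684) = 0.0058997.

0.0059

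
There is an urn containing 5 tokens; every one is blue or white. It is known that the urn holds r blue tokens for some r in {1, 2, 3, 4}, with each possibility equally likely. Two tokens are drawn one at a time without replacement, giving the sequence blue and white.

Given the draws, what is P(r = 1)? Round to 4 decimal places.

0.2000

The likelihood of the observed sequence under each hypothesis: P(data | r = 1) = (1/5)(4/4) = 1/5; P(data | r = 2) = (2/5)(3/4) = 3/10; P(data | r = 3) = (3/5)(2/4) = 3/10; P(data | r = 4) = (4/5)(1/4) = 1/5.
Weighting by the prior gives 1/4 · 1/5 = 1/20, 1/4 · 3/10 = 3/40, 1/4 · 3/10 = 3/40, 1/4 · 1/5 = 1/20; summing to 1/4.
So P(r = 1 | data) = (1/20) / (1/4) = 1/5.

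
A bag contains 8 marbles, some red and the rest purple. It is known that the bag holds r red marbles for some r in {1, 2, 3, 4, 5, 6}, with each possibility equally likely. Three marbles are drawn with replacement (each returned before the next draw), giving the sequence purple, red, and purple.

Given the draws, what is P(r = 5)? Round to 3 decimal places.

0.137

Under each hypothesis, the probability of the observed sequence is: P(data | r = 1) = (7/8)(1/8)(7/8) = 0.095703; P(data | r = 2) = (6/8)(2/8)(6/8) = 0.14062; P(data | r = 3) = (5/8)(3/8)(5/8) = 0.14648; P(data | r = 4) = (4/8)(4/8)(4/8) = 0.125; P(data | r = 5) = (3/8)(5/8)(3/8) = 0.087891; P(data | r = 6) = (2/8)(6/8)(2/8) = 0.046875.
Weighting by the prior gives 1/6 · 0.095703 = 0.015951, 1/6 · 0.14062 = 0.023438, 1/6 · 0.14648 = 0.024414, 1/6 · 0.125 = 0.020833, 1/6 · 0.087891 = 0.014648, 1/6 · 0.046875 = 0.0078125; summing to 0.1071.
Hence P(r = 5 | data) = (0.014648) / (0.1071) = 0.13678.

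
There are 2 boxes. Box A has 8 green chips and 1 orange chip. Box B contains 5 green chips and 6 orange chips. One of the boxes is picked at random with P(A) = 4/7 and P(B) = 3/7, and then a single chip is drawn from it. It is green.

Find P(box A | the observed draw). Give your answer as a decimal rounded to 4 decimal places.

Under each hypothesis, the probability of this draw is: P(data | box A) = (8/9) = 8/9; P(data | box B) = (5/11) = 5/11.
Weighting by the prior gives 4/7 · 8/9 = 32/63, 3/7 · 5/11 = 15/77; with total 487/693.
Hence P(box A | data) = (32/63) / (487/693) = 352/487.

0.7228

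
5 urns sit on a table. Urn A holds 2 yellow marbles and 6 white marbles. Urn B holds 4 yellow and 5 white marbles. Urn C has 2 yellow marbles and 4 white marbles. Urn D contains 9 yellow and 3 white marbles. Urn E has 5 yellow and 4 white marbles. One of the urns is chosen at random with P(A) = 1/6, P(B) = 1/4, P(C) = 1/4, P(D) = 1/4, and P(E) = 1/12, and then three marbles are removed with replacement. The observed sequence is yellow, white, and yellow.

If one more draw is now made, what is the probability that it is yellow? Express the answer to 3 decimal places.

0.529

Under each hypothesis, the probability of the observed sequence is: P(data | urn A) = (2/8)(6/8)(2/8) = 0.046875; P(data | urn B) = (4/9)(5/9)(4/9) = 0.10974; P(data | urn C) = (2/6)(4/6)(2/6) = 0.074074; P(data | urn D) = (9/12)(3/12)(9/12) = 0.14062; P(data | urn E) = (5/9)(4/9)(5/9) = 0.13717.
Multiplying each by its prior: 1/6 · 0.046875 = 0.0078125, 1/4 · 0.10974 = 0.027435, 1/4 · 0.074074 = 0.018519, 1/4 · 0.14062 = 0.035156, 1/12 · 0.13717 = 0.011431; summing to 0.10035.
Dividing through by the total gives posterior P(urn A | data) = 0.07785, P(urn B | data) = 0.27338, P(urn C | data) = 0.18453, P(urn D | data) = 0.35032, P(urn E | data) = 0.11391.
Averaging over the posterior, P(yellow next | data) = (1/4)(0.07785) + (4/9)(0.27338) + (1/3)(0.18453) + (3/4)(0.35032) + (5/9)(0.11391) = 0.5285.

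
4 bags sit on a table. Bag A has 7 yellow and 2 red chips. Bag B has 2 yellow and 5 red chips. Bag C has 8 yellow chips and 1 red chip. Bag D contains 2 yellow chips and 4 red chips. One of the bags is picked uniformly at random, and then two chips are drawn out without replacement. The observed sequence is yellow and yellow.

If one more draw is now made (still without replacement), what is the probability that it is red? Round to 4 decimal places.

For each hypothesis, P(data | H) works out to: P(data | bag A) = (7/9)(6/8) = 0.58333; P(data | bag B) = (2/7)(1/6) = 0.047619; P(data | bag C) = (8/9)(7/8) = 0.77778; P(data | bag D) = (2/6)(1/5) = 0.066667.
Multiplying each by its prior: 1/4 · 0.58333 = 0.14583, 1/4 · 0.047619 = 0.011905, 1/4 · 0.77778 = 0.19444, 1/4 · 0.066667 = 0.016667; with total 0.36885.
The posterior is then P(bag A | data) = 0.39537, P(bag B | data) = 0.032275, P(bag C | data) = 0.52717, P(bag D | data) = 0.045186.
Averaging over the posterior, P(red next | data) = (2/7)(0.39537) + (1)(0.032275) + (1/7)(0.52717) + (1)(0.045186) = 0.26573.

0.2657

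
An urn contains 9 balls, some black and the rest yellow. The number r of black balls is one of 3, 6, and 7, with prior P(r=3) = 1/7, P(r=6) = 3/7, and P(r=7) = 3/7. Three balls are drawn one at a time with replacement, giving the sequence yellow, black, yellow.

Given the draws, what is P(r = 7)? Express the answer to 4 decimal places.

Under each hypothesis, the probability of the observed sequence is: P(data | r = 3) = (6/9)(3/9)(6/9) = 0.14815; P(data | r = 6) = (3/9)(6/9)(3/9) = 0.074074; P(data | r = 7) = (2/9)(7/9)(2/9) = 0.038409.
Weighting by the prior gives 1/7 · 0.14815 = 0.021164, 3/7 · 0.074074 = 0.031746, 3/7 · 0.038409 = 0.016461; with total 0.069371.
So P(r = 7 | data) = (0.016461) / (0.069371) = 0.23729.

0.2373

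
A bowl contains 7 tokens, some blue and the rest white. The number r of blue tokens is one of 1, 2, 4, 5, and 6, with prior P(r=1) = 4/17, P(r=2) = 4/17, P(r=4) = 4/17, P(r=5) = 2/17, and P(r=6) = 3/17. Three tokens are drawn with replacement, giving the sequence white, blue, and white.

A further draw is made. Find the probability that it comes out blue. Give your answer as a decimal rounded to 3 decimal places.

The likelihood of the observed sequence under each hypothesis: P(data | r = 1) = (6/7)(1/7)(6/7) = 0.10496; P(data | r = 2) = (5/7)(2/7)(5/7) = 0.14577; P(data | r = 4) = (3/7)(4/7)(3/7) = 0.10496; P(data | r = 5) = (2/7)(5/7)(2/7) = 0.058309; P(data | r = 6) = (1/7)(6/7)(1/7) = 0.017493.
Weighting by the prior gives 4/17 · 0.10496 = 0.024696, 4/17 · 0.14577 = 0.034299, 4/17 · 0.10496 = 0.024696, 2/17 · 0.058309 = 0.0068599, 3/17 · 0.017493 = 0.0030869; with total 0.093637.
Normalising, the posterior is P(r = 1 | data) = 0.26374, P(r = 2 | data) = 0.3663, P(r = 4 | data) = 0.26374, P(r = 5 | data) = 0.07326, P(r = 6 | data) = 0.032967.
So P(blue next | data) = Σ P(blue next | H) P(H | data) = (1/7)(0.26374) + (2/7)(0.3663) + (4/7)(0.26374) + (5/7)(0.07326) + (6/7)(0.032967) = 0.37363.

0.374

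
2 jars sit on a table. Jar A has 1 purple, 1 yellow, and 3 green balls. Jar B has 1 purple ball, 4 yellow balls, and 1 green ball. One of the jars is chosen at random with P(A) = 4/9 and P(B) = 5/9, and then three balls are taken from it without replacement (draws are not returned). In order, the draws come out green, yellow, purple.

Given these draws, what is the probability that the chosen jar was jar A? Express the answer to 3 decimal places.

0.545

For each hypothesis, P(data | H) works out to: P(data | jar A) = (3/5)(1/4)(1/3) = 1/20; P(data | jar B) = (1/6)(4/5)(1/4) = 1/30.
Weighting by the prior gives 4/9 · 1/20 = 1/45, 5/9 · 1/30 = 1/54; summing to 11/270.
By Bayes' rule, P(jar A | data) = (1/45) / (11/270) = 6/11.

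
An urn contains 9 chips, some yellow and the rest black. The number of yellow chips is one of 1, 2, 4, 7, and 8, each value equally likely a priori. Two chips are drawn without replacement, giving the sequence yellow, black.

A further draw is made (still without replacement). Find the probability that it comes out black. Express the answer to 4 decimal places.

0.5223

Under each hypothesis, the probability of the observed sequence is: P(data | r = 1) = (1/9)(8/8) = 1/9; P(data | r = 2) = (2/9)(7/8) = 7/36; P(data | r = 4) = (4/9)(5/8) = 5/18; P(data | r = 7) = (7/9)(2/8) = 7/36; P(data | r = 8) = (8/9)(1/8) = 1/9.
Weighting by the prior gives 1/5 · 1/9 = 1/45, 1/5 · 7/36 = 7/180, 1/5 · 5/18 = 1/18, 1/5 · 7/36 = 7/180, 1/5 · 1/9 = 1/45; with total 8/45.
Dividing through by the total gives posterior P(r = 1 | data) = 1/8, P(r = 2 | data) = 7/32, P(r = 4 | data) = 5/16, P(r = 7 | data) = 7/32, P(r = 8 | data) = 1/8.
So P(black next | data) = Σ P(black next | H) P(H | data) = (1)(1/8) + (6/7)(7/32) + (4/7)(5/16) + (1/7)(7/32) + (0)(1/8) = 117/224.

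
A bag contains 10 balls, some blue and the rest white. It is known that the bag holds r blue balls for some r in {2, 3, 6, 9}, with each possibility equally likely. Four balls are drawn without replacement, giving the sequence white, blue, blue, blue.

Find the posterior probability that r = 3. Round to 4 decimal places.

0.0409

The likelihood of the observed sequence under each hypothesis: P(data | r = 2) = (8/10)(2/9)(1/8)(0/7) = 0; P(data | r = 3) = (7/10)(3/9)(2/8)(1/7) = 0.0083333; P(data | r = 6) = (4/10)(6/9)(5/8)(4/7) = 0.095238; P(data | r = 9) = (1/10)(9/9)(8/8)(7/7) = 0.1.
Multiplying each by its prior: 1/4 · 0 = 0, 1/4 · 0.0083333 = 0.0020833, 1/4 · 0.095238 = 0.02381, 1/4 · 0.1 = 0.025; with total 0.050893.
Therefore the posterior P(r = 3 | data) = (0.0020833) / (0.050893) = 0.040936.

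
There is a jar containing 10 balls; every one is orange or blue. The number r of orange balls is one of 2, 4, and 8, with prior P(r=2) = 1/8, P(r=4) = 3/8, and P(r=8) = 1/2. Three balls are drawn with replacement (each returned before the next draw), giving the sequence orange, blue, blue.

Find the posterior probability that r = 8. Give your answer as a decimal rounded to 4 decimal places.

The likelihood of the observed sequence under each hypothesis: P(data | r = 2) = (2/10)(8/10)(8/10) = 16/125; P(data | r = 4) = (4/10)(6/10)(6/10) = 18/125; P(data | r = 8) = (8/10)(2/10)(2/10) = 4/125.
The prior-weighted likelihoods are 1/8 · 16/125 = 2/125, 3/8 · 18/125 = 27/500, 1/2 · 4/125 = 2/125; summing to 43/500.
By Bayes' rule, P(r = 8 | data) = (2/125) / (43/500) = 8/43.

0.1860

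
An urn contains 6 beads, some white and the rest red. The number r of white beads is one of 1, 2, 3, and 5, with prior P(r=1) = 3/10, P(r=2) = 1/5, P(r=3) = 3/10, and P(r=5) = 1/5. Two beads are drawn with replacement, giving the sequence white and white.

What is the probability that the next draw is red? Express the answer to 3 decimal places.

0.337

For each hypothesis, P(data | H) works out to: P(data | r = 1) = (1/6)(1/6) = 1/36; P(data | r = 2) = (2/6)(2/6) = 1/9; P(data | r = 3) = (3/6)(3/6) = 1/4; P(data | r = 5) = (5/6)(5/6) = 25/36.
Weighting by the prior gives 3/10 · 1/36 = 1/120, 1/5 · 1/9 = 1/45, 3/10 · 1/4 = 3/40, 1/5 · 25/36 = 5/36; these sum to 11/45.
Normalising, the posterior is P(r = 1 | data) = 3/88, P(r = 2 | data) = 1/11, P(r = 3 | data) = 27/88, P(r = 5 | data) = 25/44.
Averaging over the posterior, P(red next | data) = (5/6)(3/88) + (2/3)(1/11) + (1/2)(27/88) + (1/6)(25/44) = 89/264.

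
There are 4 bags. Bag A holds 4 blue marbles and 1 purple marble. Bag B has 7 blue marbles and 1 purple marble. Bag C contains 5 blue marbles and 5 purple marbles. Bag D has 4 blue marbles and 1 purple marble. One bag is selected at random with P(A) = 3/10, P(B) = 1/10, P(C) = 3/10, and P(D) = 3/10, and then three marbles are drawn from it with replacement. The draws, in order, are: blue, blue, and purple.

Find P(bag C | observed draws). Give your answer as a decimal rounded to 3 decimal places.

0.303

Under each hypothesis, the probability of the observed sequence is: P(data | bag A) = (4/5)(4/5)(1/5) = 0.128; P(data | bag B) = (7/8)(7/8)(1/8) = 0.095703; P(data | bag C) = (5/10)(5/10)(5/10) = 0.125; P(data | bag D) = (4/5)(4/5)(1/5) = 0.128.
The prior-weighted likelihoods are 3/10 · 0.128 = 0.0384, 1/10 · 0.095703 = 0.0095703, 3/10 · 0.125 = 0.0375, 3/10 · 0.128 = 0.0384; summing to 0.12387.
Therefore the posterior P(bag C | data) = (0.0375) / (0.12387) = 0.30274.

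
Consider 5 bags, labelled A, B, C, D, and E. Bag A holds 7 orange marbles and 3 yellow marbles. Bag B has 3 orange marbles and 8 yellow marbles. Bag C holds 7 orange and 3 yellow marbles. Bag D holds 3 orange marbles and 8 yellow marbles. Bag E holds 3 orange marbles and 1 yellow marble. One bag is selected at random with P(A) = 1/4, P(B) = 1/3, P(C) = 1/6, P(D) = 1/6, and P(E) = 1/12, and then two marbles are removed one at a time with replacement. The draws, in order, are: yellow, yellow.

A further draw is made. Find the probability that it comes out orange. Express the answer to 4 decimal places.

Compute the likelihood of the observed sequence for each case: P(data | bag A) = (3/10)(3/10) = 0.09; P(data | bag B) = (8/11)(8/11) = 0.52893; P(data | bag C) = (3/10)(3/10) = 0.09; P(data | bag D) = (8/11)(8/11) = 0.52893; P(data | bag E) = (1/4)(1/4) = 0.0625.
Weighting by the prior gives 1/4 · 0.09 = 0.0225, 1/3 · 0.52893 = 0.17631, 1/6 · 0.09 = 0.015, 1/6 · 0.52893 = 0.088154, 1/12 · 0.0625 = 0.0052083; summing to 0.30717.
Normalising, the posterior is P(bag A | data) = 0.073249, P(bag B | data) = 0.57397, P(bag C | data) = 0.048833, P(bag D | data) = 0.28699, P(bag E | data) = 0.016956.
Averaging over the posterior, P(orange next | data) = (7/10)(0.073249) + (3/11)(0.57397) + (7/10)(0.048833) + (3/11)(0.28699) + (3/4)(0.016956) = 0.33298.

0.3330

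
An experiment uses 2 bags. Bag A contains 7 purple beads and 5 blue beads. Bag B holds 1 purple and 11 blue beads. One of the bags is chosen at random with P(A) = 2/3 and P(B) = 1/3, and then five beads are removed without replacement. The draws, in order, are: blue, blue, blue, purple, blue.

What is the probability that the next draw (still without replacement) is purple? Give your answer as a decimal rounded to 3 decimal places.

0.150

Compute the likelihood of the observed sequence for each case: P(data | bag A) = (5/12)(4/11)(3/10)(7/9)(2/8) = 0.0088384; P(data | bag B) = (11/12)(10/11)(9/10)(1/9)(8/8) = 0.083333.
The prior-weighted likelihoods are 2/3 · 0.0088384 = 0.0058923, 1/3 · 0.083333 = 0.027778; with total 0.03367.
The posterior is then P(bag A | data) = 0.175, P(bag B | data) = 0.825.
Averaging over the posterior, P(purple next | data) = (6/7)(0.175) + (0)(0.825) = 0.15.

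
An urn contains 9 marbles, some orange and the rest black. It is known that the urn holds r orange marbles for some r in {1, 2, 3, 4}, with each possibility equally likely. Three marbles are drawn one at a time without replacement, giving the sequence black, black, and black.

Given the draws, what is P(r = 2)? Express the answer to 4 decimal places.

0.2893

The likelihood of the observed sequence under each hypothesis: P(data | r = 1) = (8/9)(7/8)(6/7) = 2/3; P(data | r = 2) = (7/9)(6/8)(5/7) = 5/12; P(data | r = 3) = (6/9)(5/8)(4/7) = 5/21; P(data | r = 4) = (5/9)(4/8)(3/7) = 5/42.
The prior-weighted likelihoods are 1/4 · 2/3 = 1/6, 1/4 · 5/12 = 5/48, 1/4 · 5/21 = 5/84, 1/4 · 5/42 = 5/168; summing to 121/336.
So P(r = 2 | data) = (5/48) / (121/336) = 35/121.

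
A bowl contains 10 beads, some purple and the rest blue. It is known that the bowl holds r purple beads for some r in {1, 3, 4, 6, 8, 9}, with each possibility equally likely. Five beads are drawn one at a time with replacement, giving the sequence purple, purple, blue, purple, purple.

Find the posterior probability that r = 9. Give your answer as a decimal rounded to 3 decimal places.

Compute the likelihood of the observed sequence for each case: P(data | r = 1) = (1/10)(1/10)(9/10)(1/10)(1/10) = 9e-05; P(data | r = 3) = (3/10)(3/10)(7/10)(3/10)(3/10) = 0.00567; P(data | r = 4) = (4/10)(4/10)(6/10)(4/10)(4/10) = 0.01536; P(data | r = 6) = (6/10)(6/10)(4/10)(6/10)(6/10) = 0.05184; P(data | r = 8) = (8/10)(8/10)(2/10)(8/10)(8/10) = 0.08192; P(data | r = 9) = (9/10)(9/10)(1/10)(9/10)(9/10) = 0.06561.
Weighting by the prior gives 1/6 · 9e-05 = 1.5e-05, 1/6 · 0.00567 = 0.000945, 1/6 · 0.01536 = 0.00256, 1/6 · 0.05184 = 0.00864, 1/6 · 0.08192 = 0.013653, 1/6 · 0.06561 = 0.010935; these sum to 0.036748.
So P(r = 9 | data) = (0.010935) / (0.036748) = 0.29756.

0.298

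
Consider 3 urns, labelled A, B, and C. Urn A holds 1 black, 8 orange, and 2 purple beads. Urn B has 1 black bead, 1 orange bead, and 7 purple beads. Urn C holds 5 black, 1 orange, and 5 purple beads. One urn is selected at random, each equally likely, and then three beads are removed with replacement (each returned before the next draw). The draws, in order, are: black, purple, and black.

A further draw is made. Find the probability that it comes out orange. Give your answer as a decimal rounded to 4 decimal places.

Compute the likelihood of the observed sequence for each case: P(data | urn A) = (1/11)(2/11)(1/11) = 0.0015026; P(data | urn B) = (1/9)(7/9)(1/9) = 0.0096022; P(data | urn C) = (5/11)(5/11)(5/11) = 0.093914.
The prior-weighted likelihoods are 1/3 · 0.0015026 = 0.00050088, 1/3 · 0.0096022 = 0.0032007, 1/3 · 0.093914 = 0.031305; with total 0.035006.
The posterior is then P(urn A | data) = 0.014308, P(urn B | data) = 0.091433, P(urn C | data) = 0.89426.
So P(orange next | data) = Σ P(orange next | H) P(H | data) = (8/11)(0.014308) + (1/9)(0.091433) + (1/11)(0.89426) = 0.10186.

0.1019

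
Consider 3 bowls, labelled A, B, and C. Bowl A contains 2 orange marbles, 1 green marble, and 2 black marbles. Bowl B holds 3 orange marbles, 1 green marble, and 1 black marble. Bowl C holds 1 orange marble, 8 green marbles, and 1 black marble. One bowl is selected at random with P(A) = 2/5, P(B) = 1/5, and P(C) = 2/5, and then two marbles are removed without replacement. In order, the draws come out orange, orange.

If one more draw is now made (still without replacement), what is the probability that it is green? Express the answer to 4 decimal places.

0.3333

Under each hypothesis, the probability of the observed sequence is: P(data | bowl A) = (2/5)(1/4) = 1/10; P(data | bowl B) = (3/5)(2/4) = 3/10; P(data | bowl C) = (1/10)(0/9) = 0.
Multiplying each by its prior: 2/5 · 1/10 = 1/25, 1/5 · 3/10 = 3/50, 2/5 · 0 = 0; summing to 1/10.
Normalising, the posterior is P(bowl A | data) = 2/5, P(bowl B | data) = 3/5, P(bowl C | data) = 0.
So P(green next | data) = Σ P(green next | H) P(H | data) = (1/3)(2/5) + (1/3)(3/5) = 1/3.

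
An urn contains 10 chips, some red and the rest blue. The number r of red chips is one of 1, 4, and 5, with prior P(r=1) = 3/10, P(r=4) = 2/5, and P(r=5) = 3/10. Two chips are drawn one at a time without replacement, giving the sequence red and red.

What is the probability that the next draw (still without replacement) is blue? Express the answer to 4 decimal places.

0.6806

Under each hypothesis, the probability of the observed sequence is: P(data | r = 1) = (1/10)(0/9) = 0; P(data | r = 4) = (4/10)(3/9) = 2/15; P(data | r = 5) = (5/10)(4/9) = 2/9.
Weighting by the prior gives 3/10 · 0 = 0, 2/5 · 2/15 = 4/75, 3/10 · 2/9 = 1/15; these sum to 3/25.
Dividing through by the total gives posterior P(r = 1 | data) = 0, P(r = 4 | data) = 4/9, P(r = 5 | data) = 5/9.
So P(blue next | data) = Σ P(blue next | H) P(H | data) = (3/4)(4/9) + (5/8)(5/9) = 49/72.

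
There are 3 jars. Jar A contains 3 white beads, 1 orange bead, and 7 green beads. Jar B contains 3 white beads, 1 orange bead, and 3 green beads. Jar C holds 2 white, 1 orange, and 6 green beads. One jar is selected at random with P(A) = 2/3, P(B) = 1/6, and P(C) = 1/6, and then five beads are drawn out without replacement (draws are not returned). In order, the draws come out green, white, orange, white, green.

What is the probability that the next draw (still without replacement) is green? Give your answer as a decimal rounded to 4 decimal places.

0.7208

For each hypothesis, P(data | H) works out to: P(data | jar A) = (7/11)(3/10)(1/9)(2/8)(6/7) = 0.0045455; P(data | jar B) = (3/7)(3/6)(1/5)(2/4)(2/3) = 0.014286; P(data | jar C) = (6/9)(2/8)(1/7)(1/6)(5/5) = 0.0039683.
Multiplying each by its prior: 2/3 · 0.0045455 = 0.0030303, 1/6 · 0.014286 = 0.002381, 1/6 · 0.0039683 = 0.00066138; these sum to 0.0060726.
Normalising, the posterior is P(jar A | data) = 0.49901, P(jar B | data) = 0.39208, P(jar C | data) = 0.10891.
The predictive probability is P(green next | data) = (5/6)(0.49901) + (1/2)(0.39208) + (1)(0.10891) = 0.72079.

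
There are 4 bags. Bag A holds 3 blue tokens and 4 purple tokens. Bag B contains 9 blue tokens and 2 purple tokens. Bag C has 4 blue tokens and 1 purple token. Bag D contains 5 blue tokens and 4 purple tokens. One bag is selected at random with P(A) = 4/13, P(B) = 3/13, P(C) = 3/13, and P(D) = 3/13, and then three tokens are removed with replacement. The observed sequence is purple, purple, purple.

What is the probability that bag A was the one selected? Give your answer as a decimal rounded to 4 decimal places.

The likelihood of the observed sequence under each hypothesis: P(data | bag A) = (4/7)(4/7)(4/7) = 0.18659; P(data | bag B) = (2/11)(2/11)(2/11) = 0.0060105; P(data | bag C) = (1/5)(1/5)(1/5) = 0.008; P(data | bag D) = (4/9)(4/9)(4/9) = 0.087791.
Multiplying each by its prior: 4/13 · 0.18659 = 0.057412, 3/13 · 0.0060105 = 0.001387, 3/13 · 0.008 = 0.0018462, 3/13 · 0.087791 = 0.02026; these sum to 0.080905.
So P(bag A | data) = (0.057412) / (0.080905) = 0.70962.

0.7096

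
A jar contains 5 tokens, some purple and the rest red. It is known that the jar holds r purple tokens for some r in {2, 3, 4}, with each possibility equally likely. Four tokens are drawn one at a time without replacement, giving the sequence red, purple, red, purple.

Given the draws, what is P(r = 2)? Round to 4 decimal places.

Compute the likelihood of the observed sequence for each case: P(data | r = 2) = (3/5)(2/4)(2/3)(1/2) = 1/10; P(data | r = 3) = (2/5)(3/4)(1/3)(2/2) = 1/10; P(data | r = 4) = (1/5)(4/4)(0/3) = 0.
The prior-weighted likelihoods are 1/3 · 1/10 = 1/30, 1/3 · 1/10 = 1/30, 1/3 · 0 = 0; these sum to 1/15.
Therefore the posterior P(r = 2 | data) = (1/30) / (1/15) = 1/2.

0.5000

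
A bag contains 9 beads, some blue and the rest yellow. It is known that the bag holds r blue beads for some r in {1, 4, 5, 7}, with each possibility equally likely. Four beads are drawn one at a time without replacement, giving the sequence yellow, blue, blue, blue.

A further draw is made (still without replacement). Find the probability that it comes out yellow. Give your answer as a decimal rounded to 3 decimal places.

0.415

For each hypothesis, P(data | H) works out to: P(data | r = 1) = (8/9)(1/8)(0/7) = 0; P(data | r = 4) = (5/9)(4/8)(3/7)(2/6) = 0.039683; P(data | r = 5) = (4/9)(5/8)(4/7)(3/6) = 0.079365; P(data | r = 7) = (2/9)(7/8)(6/7)(5/6) = 0.13889.
Weighting by the prior gives 1/4 · 0 = 0, 1/4 · 0.039683 = 0.0099206, 1/4 · 0.079365 = 0.019841, 1/4 · 0.13889 = 0.034722; summing to 0.064484.
The posterior is then P(r = 1 | data) = 0, P(r = 4 | data) = 0.15385, P(r = 5 | data) = 0.30769, P(r = 7 | data) = 0.53846.
Averaging over the posterior, P(yellow next | data) = (4/5)(0.15385) + (3/5)(0.30769) + (1/5)(0.53846) = 0.41538.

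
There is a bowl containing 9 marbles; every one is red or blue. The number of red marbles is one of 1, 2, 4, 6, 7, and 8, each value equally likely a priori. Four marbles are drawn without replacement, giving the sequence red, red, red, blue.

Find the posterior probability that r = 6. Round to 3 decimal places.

Under each hypothesis, the probability of the observed sequence is: P(data | r = 1) = (1/9)(0/8) = 0; P(data | r = 2) = (2/9)(1/8)(0/7) = 0; P(data | r = 4) = (4/9)(3/8)(2/7)(5/6) = 0.039683; P(data | r = 6) = (6/9)(5/8)(4/7)(3/6) = 0.11905; P(data | r = 7) = (7/9)(6/8)(5/7)(2/6) = 0.13889; P(data | r = 8) = (8/9)(7/8)(6/7)(1/6) = 0.11111.
Multiplying each by its prior: 1/6 · 0 = 0, 1/6 · 0 = 0, 1/6 · 0.039683 = 0.0066138, 1/6 · 0.11905 = 0.019841, 1/6 · 0.13889 = 0.023148, 1/6 · 0.11111 = 0.018519; these sum to 0.068122.
So P(r = 6 | data) = (0.019841) / (0.068122) = 0.29126.

0.291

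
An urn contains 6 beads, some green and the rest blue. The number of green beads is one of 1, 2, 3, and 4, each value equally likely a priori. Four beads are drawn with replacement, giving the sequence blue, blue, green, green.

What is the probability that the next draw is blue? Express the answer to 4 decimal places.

Compute the likelihood of the observed sequence for each case: P(data | r = 1) = (5/6)(5/6)(1/6)(1/6) = 0.01929; P(data | r = 2) = (4/6)(4/6)(2/6)(2/6) = 0.049383; P(data | r = 3) = (3/6)(3/6)(3/6)(3/6) = 0.0625; P(data | r = 4) = (2/6)(2/6)(4/6)(4/6) = 0.049383.
The prior-weighted likelihoods are 1/4 · 0.01929 = 0.0048225, 1/4 · 0.049383 = 0.012346, 1/4 · 0.0625 = 0.015625, 1/4 · 0.049383 = 0.012346; summing to 0.045139.
Dividing through by the total gives posterior P(r = 1 | data) = 0.10684, P(r = 2 | data) = 0.2735, P(r = 3 | data) = 0.34615, P(r = 4 | data) = 0.2735.
The predictive probability is P(blue next | data) = (5/6)(0.10684) + (2/3)(0.2735) + (1/2)(0.34615) + (1/3)(0.2735) = 0.53561.

0.5356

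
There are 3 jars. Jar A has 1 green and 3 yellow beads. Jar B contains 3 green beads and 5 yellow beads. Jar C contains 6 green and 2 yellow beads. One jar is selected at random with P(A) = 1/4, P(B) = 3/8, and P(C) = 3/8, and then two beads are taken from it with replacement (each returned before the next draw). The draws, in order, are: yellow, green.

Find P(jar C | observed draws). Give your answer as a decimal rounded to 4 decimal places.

0.3429

Under each hypothesis, the probability of the observed sequence is: P(data | jar A) = (3/4)(1/4) = 3/16; P(data | jar B) = (5/8)(3/8) = 15/64; P(data | jar C) = (2/8)(6/8) = 3/16.
Weighting by the prior gives 1/4 · 3/16 = 3/64, 3/8 · 15/64 = 45/512, 3/8 · 3/16 = 9/128; with total 105/512.
Hence P(jar C | data) = (9/128) / (105/512) = 12/35.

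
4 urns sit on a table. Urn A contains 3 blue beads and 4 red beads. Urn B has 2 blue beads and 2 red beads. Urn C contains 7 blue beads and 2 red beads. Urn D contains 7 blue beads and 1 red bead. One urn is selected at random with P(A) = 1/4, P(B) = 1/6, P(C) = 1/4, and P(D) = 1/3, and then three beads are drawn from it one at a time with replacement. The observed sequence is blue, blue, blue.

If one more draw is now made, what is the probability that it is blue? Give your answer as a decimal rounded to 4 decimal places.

0.8015

For each hypothesis, P(data | H) works out to: P(data | urn A) = (3/7)(3/7)(3/7) = 0.078717; P(data | urn B) = (2/4)(2/4)(2/4) = 0.125; P(data | urn C) = (7/9)(7/9)(7/9) = 0.47051; P(data | urn D) = (7/8)(7/8)(7/8) = 0.66992.
The prior-weighted likelihoods are 1/4 · 0.078717 = 0.019679, 1/6 · 0.125 = 0.020833, 1/4 · 0.47051 = 0.11763, 1/3 · 0.66992 = 0.22331; summing to 0.38145.
The posterior is then P(urn A | data) = 0.051591, P(urn B | data) = 0.054617, P(urn C | data) = 0.30837, P(urn D | data) = 0.58542.
So P(blue next | data) = Σ P(blue next | H) P(H | data) = (3/7)(0.051591) + (1/2)(0.054617) + (7/9)(0.30837) + (7/8)(0.58542) = 0.80151.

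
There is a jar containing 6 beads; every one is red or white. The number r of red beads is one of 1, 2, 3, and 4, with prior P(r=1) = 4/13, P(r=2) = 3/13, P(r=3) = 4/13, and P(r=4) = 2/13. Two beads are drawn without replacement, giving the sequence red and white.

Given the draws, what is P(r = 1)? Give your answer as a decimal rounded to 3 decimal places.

For each hypothesis, P(data | H) works out to: P(data | r = 1) = (1/6)(5/5) = 1/6; P(data | r = 2) = (2/6)(4/5) = 4/15; P(data | r = 3) = (3/6)(3/5) = 3/10; P(data | r = 4) = (4/6)(2/5) = 4/15.
Weighting by the prior gives 4/13 · 1/6 = 2/39, 3/13 · 4/15 = 4/65, 4/13 · 3/10 = 6/65, 2/13 · 4/15 = 8/195; summing to 16/65.
Hence P(r = 1 | data) = (2/39) / (16/65) = 5/24.

0.208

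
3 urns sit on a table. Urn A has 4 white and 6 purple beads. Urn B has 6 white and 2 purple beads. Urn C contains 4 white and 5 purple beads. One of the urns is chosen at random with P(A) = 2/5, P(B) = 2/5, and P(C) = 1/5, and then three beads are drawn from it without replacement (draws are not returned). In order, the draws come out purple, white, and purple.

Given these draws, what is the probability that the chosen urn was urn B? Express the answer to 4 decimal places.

0.1268

For each hypothesis, P(data | H) works out to: P(data | urn A) = (6/10)(4/9)(5/8) = 1/6; P(data | urn B) = (2/8)(6/7)(1/6) = 1/28; P(data | urn C) = (5/9)(4/8)(4/7) = 10/63.
The prior-weighted likelihoods are 2/5 · 1/6 = 1/15, 2/5 · 1/28 = 1/70, 1/5 · 10/63 = 2/63; with total 71/630.
Therefore the posterior P(urn B | data) = (1/70) / (71/630) = 9/71.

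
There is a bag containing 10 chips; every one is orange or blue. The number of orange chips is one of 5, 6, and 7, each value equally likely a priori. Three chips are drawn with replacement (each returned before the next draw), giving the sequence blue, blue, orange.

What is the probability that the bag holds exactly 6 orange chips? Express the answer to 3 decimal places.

0.338

The likelihood of the observed sequence under each hypothesis: P(data | r = 5) = (5/10)(5/10)(5/10) = 1/8; P(data | r = 6) = (4/10)(4/10)(6/10) = 12/125; P(data | r = 7) = (3/10)(3/10)(7/10) = 63/1000.
Multiplying each by its prior: 1/3 · 1/8 = 1/24, 1/3 · 12/125 = 4/125, 1/3 · 63/1000 = 21/1000; summing to 71/750.
By Bayes' rule, P(r = 6 | data) = (4/125) / (71/750) = 24/71.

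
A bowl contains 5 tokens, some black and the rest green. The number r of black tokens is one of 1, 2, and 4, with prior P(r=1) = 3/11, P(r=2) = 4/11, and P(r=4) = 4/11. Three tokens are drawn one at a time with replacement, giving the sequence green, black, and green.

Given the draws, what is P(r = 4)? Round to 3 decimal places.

For each hypothesis, P(data | H) works out to: P(data | r = 1) = (4/5)(1/5)(4/5) = 0.128; P(data | r = 2) = (3/5)(2/5)(3/5) = 0.144; P(data | r = 4) = (1/5)(4/5)(1/5) = 0.032.
Weighting by the prior gives 3/11 · 0.128 = 0.034909, 4/11 · 0.144 = 0.052364, 4/11 · 0.032 = 0.011636; summing to 0.098909.
Hence P(r = 4 | data) = (0.011636) / (0.098909) = 0.11765.

0.118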